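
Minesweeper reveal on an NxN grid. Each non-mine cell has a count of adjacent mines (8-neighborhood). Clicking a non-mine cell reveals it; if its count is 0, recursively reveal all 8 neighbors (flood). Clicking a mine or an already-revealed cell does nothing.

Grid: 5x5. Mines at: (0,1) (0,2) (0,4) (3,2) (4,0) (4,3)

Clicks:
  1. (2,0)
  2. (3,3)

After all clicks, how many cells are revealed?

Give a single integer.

Click 1 (2,0) count=0: revealed 6 new [(1,0) (1,1) (2,0) (2,1) (3,0) (3,1)] -> total=6
Click 2 (3,3) count=2: revealed 1 new [(3,3)] -> total=7

Answer: 7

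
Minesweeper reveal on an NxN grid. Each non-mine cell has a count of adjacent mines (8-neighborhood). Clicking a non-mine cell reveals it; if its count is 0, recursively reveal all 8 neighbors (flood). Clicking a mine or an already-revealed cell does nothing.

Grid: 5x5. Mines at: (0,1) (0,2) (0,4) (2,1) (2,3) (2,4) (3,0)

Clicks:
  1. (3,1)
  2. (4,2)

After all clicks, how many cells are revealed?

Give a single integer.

Answer: 8

Derivation:
Click 1 (3,1) count=2: revealed 1 new [(3,1)] -> total=1
Click 2 (4,2) count=0: revealed 7 new [(3,2) (3,3) (3,4) (4,1) (4,2) (4,3) (4,4)] -> total=8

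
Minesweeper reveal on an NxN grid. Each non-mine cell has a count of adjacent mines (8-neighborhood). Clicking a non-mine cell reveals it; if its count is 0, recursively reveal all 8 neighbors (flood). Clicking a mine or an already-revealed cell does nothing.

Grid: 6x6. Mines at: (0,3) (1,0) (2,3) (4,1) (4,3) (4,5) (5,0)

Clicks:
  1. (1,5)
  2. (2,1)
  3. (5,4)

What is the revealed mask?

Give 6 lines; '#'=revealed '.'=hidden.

Click 1 (1,5) count=0: revealed 8 new [(0,4) (0,5) (1,4) (1,5) (2,4) (2,5) (3,4) (3,5)] -> total=8
Click 2 (2,1) count=1: revealed 1 new [(2,1)] -> total=9
Click 3 (5,4) count=2: revealed 1 new [(5,4)] -> total=10

Answer: ....##
....##
.#..##
....##
......
....#.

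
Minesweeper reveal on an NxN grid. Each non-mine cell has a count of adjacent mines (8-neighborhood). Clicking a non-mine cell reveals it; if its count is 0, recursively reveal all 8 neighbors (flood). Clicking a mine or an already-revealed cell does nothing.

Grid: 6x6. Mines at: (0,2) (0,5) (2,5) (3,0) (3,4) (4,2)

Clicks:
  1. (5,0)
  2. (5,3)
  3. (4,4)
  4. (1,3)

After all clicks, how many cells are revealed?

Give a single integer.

Answer: 7

Derivation:
Click 1 (5,0) count=0: revealed 4 new [(4,0) (4,1) (5,0) (5,1)] -> total=4
Click 2 (5,3) count=1: revealed 1 new [(5,3)] -> total=5
Click 3 (4,4) count=1: revealed 1 new [(4,4)] -> total=6
Click 4 (1,3) count=1: revealed 1 new [(1,3)] -> total=7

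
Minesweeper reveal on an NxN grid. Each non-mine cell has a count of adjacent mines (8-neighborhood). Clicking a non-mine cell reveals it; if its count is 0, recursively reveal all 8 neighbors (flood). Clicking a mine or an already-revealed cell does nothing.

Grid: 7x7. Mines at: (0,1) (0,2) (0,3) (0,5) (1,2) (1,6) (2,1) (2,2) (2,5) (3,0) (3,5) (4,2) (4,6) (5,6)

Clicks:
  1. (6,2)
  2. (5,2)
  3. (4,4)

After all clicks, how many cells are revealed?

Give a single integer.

Click 1 (6,2) count=0: revealed 17 new [(4,0) (4,1) (4,3) (4,4) (4,5) (5,0) (5,1) (5,2) (5,3) (5,4) (5,5) (6,0) (6,1) (6,2) (6,3) (6,4) (6,5)] -> total=17
Click 2 (5,2) count=1: revealed 0 new [(none)] -> total=17
Click 3 (4,4) count=1: revealed 0 new [(none)] -> total=17

Answer: 17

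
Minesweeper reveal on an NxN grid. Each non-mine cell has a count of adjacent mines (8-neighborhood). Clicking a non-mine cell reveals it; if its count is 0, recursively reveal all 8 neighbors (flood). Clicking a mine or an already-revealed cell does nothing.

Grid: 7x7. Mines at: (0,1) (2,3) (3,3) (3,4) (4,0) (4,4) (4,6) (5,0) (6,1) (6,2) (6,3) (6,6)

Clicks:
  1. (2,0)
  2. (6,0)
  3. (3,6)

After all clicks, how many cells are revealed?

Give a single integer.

Click 1 (2,0) count=0: revealed 9 new [(1,0) (1,1) (1,2) (2,0) (2,1) (2,2) (3,0) (3,1) (3,2)] -> total=9
Click 2 (6,0) count=2: revealed 1 new [(6,0)] -> total=10
Click 3 (3,6) count=1: revealed 1 new [(3,6)] -> total=11

Answer: 11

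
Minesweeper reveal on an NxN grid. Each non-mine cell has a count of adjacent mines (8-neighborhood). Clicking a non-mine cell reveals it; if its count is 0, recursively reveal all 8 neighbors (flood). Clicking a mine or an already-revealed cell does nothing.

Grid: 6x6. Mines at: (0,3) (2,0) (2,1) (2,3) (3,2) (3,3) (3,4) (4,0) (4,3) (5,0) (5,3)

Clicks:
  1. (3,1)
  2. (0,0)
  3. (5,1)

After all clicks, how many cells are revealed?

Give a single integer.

Answer: 8

Derivation:
Click 1 (3,1) count=4: revealed 1 new [(3,1)] -> total=1
Click 2 (0,0) count=0: revealed 6 new [(0,0) (0,1) (0,2) (1,0) (1,1) (1,2)] -> total=7
Click 3 (5,1) count=2: revealed 1 new [(5,1)] -> total=8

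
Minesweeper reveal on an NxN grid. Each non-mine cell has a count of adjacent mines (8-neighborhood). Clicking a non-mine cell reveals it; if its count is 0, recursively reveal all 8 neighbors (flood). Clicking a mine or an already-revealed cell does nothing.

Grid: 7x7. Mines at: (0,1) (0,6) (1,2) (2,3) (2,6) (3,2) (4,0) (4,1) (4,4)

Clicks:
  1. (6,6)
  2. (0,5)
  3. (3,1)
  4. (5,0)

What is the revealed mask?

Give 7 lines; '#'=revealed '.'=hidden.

Click 1 (6,6) count=0: revealed 18 new [(3,5) (3,6) (4,5) (4,6) (5,0) (5,1) (5,2) (5,3) (5,4) (5,5) (5,6) (6,0) (6,1) (6,2) (6,3) (6,4) (6,5) (6,6)] -> total=18
Click 2 (0,5) count=1: revealed 1 new [(0,5)] -> total=19
Click 3 (3,1) count=3: revealed 1 new [(3,1)] -> total=20
Click 4 (5,0) count=2: revealed 0 new [(none)] -> total=20

Answer: .....#.
.......
.......
.#...##
.....##
#######
#######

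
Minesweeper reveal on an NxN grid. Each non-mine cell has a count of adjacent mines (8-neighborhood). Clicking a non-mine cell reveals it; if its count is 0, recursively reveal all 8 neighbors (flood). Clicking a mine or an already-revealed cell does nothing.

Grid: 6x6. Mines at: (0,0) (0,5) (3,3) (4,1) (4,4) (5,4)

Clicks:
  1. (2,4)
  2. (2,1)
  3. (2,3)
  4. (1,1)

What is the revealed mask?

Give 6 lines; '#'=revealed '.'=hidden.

Answer: .####.
#####.
#####.
###...
......
......

Derivation:
Click 1 (2,4) count=1: revealed 1 new [(2,4)] -> total=1
Click 2 (2,1) count=0: revealed 16 new [(0,1) (0,2) (0,3) (0,4) (1,0) (1,1) (1,2) (1,3) (1,4) (2,0) (2,1) (2,2) (2,3) (3,0) (3,1) (3,2)] -> total=17
Click 3 (2,3) count=1: revealed 0 new [(none)] -> total=17
Click 4 (1,1) count=1: revealed 0 new [(none)] -> total=17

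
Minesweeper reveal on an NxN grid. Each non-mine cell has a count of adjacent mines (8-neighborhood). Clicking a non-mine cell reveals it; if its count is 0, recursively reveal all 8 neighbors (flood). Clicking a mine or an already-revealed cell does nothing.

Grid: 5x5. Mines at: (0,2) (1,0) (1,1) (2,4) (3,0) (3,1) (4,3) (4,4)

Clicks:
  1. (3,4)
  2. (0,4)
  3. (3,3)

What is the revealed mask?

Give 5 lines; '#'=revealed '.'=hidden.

Click 1 (3,4) count=3: revealed 1 new [(3,4)] -> total=1
Click 2 (0,4) count=0: revealed 4 new [(0,3) (0,4) (1,3) (1,4)] -> total=5
Click 3 (3,3) count=3: revealed 1 new [(3,3)] -> total=6

Answer: ...##
...##
.....
...##
.....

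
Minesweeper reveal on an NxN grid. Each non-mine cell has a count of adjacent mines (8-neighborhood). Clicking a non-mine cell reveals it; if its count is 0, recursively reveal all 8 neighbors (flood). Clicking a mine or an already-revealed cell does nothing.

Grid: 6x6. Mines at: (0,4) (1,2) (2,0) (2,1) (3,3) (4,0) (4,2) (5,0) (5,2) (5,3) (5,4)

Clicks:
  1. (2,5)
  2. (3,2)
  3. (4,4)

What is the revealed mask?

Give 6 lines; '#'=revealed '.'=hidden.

Click 1 (2,5) count=0: revealed 8 new [(1,4) (1,5) (2,4) (2,5) (3,4) (3,5) (4,4) (4,5)] -> total=8
Click 2 (3,2) count=3: revealed 1 new [(3,2)] -> total=9
Click 3 (4,4) count=3: revealed 0 new [(none)] -> total=9

Answer: ......
....##
....##
..#.##
....##
......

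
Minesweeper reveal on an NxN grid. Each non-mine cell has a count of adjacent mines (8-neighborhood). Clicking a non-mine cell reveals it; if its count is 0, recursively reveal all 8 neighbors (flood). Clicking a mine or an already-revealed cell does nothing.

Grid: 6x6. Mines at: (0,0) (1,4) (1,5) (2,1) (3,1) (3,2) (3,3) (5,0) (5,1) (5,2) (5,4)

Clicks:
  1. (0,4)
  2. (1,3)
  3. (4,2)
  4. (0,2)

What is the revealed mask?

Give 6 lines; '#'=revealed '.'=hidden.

Answer: .####.
.###..
......
......
..#...
......

Derivation:
Click 1 (0,4) count=2: revealed 1 new [(0,4)] -> total=1
Click 2 (1,3) count=1: revealed 1 new [(1,3)] -> total=2
Click 3 (4,2) count=5: revealed 1 new [(4,2)] -> total=3
Click 4 (0,2) count=0: revealed 5 new [(0,1) (0,2) (0,3) (1,1) (1,2)] -> total=8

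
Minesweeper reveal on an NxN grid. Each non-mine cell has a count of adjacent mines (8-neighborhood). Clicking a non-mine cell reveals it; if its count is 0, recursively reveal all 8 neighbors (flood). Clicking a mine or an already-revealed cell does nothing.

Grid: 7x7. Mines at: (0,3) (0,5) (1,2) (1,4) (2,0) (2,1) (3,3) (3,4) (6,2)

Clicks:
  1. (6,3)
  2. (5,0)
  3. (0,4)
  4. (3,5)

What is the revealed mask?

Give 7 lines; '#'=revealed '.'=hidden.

Answer: ....#..
.......
.......
###..#.
###....
###....
##.#...

Derivation:
Click 1 (6,3) count=1: revealed 1 new [(6,3)] -> total=1
Click 2 (5,0) count=0: revealed 11 new [(3,0) (3,1) (3,2) (4,0) (4,1) (4,2) (5,0) (5,1) (5,2) (6,0) (6,1)] -> total=12
Click 3 (0,4) count=3: revealed 1 new [(0,4)] -> total=13
Click 4 (3,5) count=1: revealed 1 new [(3,5)] -> total=14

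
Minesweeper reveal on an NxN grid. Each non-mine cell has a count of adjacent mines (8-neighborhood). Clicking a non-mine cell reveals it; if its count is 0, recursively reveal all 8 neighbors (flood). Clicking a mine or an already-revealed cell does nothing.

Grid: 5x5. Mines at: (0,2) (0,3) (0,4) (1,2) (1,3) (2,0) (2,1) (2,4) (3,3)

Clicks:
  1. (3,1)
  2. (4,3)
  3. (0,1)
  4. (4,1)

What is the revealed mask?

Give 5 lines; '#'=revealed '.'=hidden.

Answer: .#...
.....
.....
###..
####.

Derivation:
Click 1 (3,1) count=2: revealed 1 new [(3,1)] -> total=1
Click 2 (4,3) count=1: revealed 1 new [(4,3)] -> total=2
Click 3 (0,1) count=2: revealed 1 new [(0,1)] -> total=3
Click 4 (4,1) count=0: revealed 5 new [(3,0) (3,2) (4,0) (4,1) (4,2)] -> total=8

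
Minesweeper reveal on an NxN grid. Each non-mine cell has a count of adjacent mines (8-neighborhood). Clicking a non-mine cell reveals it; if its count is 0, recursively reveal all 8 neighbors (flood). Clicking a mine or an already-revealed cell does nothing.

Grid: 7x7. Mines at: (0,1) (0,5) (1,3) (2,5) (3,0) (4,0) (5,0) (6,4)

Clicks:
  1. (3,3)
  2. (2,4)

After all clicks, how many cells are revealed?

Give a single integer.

Answer: 27

Derivation:
Click 1 (3,3) count=0: revealed 27 new [(2,1) (2,2) (2,3) (2,4) (3,1) (3,2) (3,3) (3,4) (3,5) (3,6) (4,1) (4,2) (4,3) (4,4) (4,5) (4,6) (5,1) (5,2) (5,3) (5,4) (5,5) (5,6) (6,1) (6,2) (6,3) (6,5) (6,6)] -> total=27
Click 2 (2,4) count=2: revealed 0 new [(none)] -> total=27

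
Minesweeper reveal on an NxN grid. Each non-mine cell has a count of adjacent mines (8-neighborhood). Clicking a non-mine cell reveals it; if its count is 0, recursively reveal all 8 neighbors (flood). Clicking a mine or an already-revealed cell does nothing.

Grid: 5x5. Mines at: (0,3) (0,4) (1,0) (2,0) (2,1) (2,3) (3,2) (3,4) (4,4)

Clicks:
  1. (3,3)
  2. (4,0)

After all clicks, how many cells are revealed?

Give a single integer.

Answer: 5

Derivation:
Click 1 (3,3) count=4: revealed 1 new [(3,3)] -> total=1
Click 2 (4,0) count=0: revealed 4 new [(3,0) (3,1) (4,0) (4,1)] -> total=5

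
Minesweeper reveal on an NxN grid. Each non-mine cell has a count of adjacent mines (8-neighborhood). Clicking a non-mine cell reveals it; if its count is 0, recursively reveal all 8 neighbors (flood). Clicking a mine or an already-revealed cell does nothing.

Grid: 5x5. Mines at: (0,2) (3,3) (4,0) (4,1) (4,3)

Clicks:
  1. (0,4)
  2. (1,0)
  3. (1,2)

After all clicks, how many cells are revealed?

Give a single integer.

Click 1 (0,4) count=0: revealed 6 new [(0,3) (0,4) (1,3) (1,4) (2,3) (2,4)] -> total=6
Click 2 (1,0) count=0: revealed 11 new [(0,0) (0,1) (1,0) (1,1) (1,2) (2,0) (2,1) (2,2) (3,0) (3,1) (3,2)] -> total=17
Click 3 (1,2) count=1: revealed 0 new [(none)] -> total=17

Answer: 17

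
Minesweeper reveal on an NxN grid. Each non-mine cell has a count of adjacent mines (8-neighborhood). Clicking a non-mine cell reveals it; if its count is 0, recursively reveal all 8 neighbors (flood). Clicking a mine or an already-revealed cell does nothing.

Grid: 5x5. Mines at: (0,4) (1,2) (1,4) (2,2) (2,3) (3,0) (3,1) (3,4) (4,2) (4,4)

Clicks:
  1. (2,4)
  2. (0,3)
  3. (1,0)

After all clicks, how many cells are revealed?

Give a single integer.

Click 1 (2,4) count=3: revealed 1 new [(2,4)] -> total=1
Click 2 (0,3) count=3: revealed 1 new [(0,3)] -> total=2
Click 3 (1,0) count=0: revealed 6 new [(0,0) (0,1) (1,0) (1,1) (2,0) (2,1)] -> total=8

Answer: 8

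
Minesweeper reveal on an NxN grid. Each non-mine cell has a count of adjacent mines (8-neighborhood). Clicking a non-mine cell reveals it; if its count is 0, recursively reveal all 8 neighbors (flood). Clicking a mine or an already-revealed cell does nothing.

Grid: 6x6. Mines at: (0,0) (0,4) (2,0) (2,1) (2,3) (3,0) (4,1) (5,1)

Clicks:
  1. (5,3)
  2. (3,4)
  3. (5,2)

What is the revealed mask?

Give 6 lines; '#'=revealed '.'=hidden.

Answer: ......
....##
....##
..####
..####
..####

Derivation:
Click 1 (5,3) count=0: revealed 16 new [(1,4) (1,5) (2,4) (2,5) (3,2) (3,3) (3,4) (3,5) (4,2) (4,3) (4,4) (4,5) (5,2) (5,3) (5,4) (5,5)] -> total=16
Click 2 (3,4) count=1: revealed 0 new [(none)] -> total=16
Click 3 (5,2) count=2: revealed 0 new [(none)] -> total=16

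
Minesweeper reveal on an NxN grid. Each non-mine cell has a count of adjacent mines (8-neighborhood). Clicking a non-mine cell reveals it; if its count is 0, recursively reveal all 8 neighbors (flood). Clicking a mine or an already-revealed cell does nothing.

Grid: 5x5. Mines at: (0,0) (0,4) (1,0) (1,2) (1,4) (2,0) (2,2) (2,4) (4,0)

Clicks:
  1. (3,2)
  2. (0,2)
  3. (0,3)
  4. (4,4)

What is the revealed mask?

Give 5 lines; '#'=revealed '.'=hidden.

Answer: ..##.
.....
.....
.####
.####

Derivation:
Click 1 (3,2) count=1: revealed 1 new [(3,2)] -> total=1
Click 2 (0,2) count=1: revealed 1 new [(0,2)] -> total=2
Click 3 (0,3) count=3: revealed 1 new [(0,3)] -> total=3
Click 4 (4,4) count=0: revealed 7 new [(3,1) (3,3) (3,4) (4,1) (4,2) (4,3) (4,4)] -> total=10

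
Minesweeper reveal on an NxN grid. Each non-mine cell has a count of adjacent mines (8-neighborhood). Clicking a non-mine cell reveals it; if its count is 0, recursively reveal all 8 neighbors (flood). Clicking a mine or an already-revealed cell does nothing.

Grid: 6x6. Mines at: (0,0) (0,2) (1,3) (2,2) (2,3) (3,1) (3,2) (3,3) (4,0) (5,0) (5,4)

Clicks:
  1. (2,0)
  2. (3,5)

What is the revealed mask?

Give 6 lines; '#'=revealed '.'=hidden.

Answer: ....##
....##
#...##
....##
....##
......

Derivation:
Click 1 (2,0) count=1: revealed 1 new [(2,0)] -> total=1
Click 2 (3,5) count=0: revealed 10 new [(0,4) (0,5) (1,4) (1,5) (2,4) (2,5) (3,4) (3,5) (4,4) (4,5)] -> total=11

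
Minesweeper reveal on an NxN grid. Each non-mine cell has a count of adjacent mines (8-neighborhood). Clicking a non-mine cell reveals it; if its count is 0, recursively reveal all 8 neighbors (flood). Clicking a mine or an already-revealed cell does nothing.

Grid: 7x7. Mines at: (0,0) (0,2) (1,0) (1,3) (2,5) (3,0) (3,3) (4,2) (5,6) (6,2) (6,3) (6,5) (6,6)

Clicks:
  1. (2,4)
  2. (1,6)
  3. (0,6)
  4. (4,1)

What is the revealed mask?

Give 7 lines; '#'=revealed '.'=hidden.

Answer: ....###
....###
....#..
.......
.#.....
.......
.......

Derivation:
Click 1 (2,4) count=3: revealed 1 new [(2,4)] -> total=1
Click 2 (1,6) count=1: revealed 1 new [(1,6)] -> total=2
Click 3 (0,6) count=0: revealed 5 new [(0,4) (0,5) (0,6) (1,4) (1,5)] -> total=7
Click 4 (4,1) count=2: revealed 1 new [(4,1)] -> total=8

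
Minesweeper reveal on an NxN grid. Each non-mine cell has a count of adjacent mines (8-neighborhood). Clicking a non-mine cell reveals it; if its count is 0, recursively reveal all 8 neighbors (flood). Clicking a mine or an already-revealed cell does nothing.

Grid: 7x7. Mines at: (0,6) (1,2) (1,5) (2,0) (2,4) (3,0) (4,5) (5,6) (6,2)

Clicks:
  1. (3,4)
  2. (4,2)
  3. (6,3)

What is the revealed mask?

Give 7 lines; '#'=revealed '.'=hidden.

Answer: .......
.......
.###...
.####..
.####..
.####..
...#...

Derivation:
Click 1 (3,4) count=2: revealed 1 new [(3,4)] -> total=1
Click 2 (4,2) count=0: revealed 14 new [(2,1) (2,2) (2,3) (3,1) (3,2) (3,3) (4,1) (4,2) (4,3) (4,4) (5,1) (5,2) (5,3) (5,4)] -> total=15
Click 3 (6,3) count=1: revealed 1 new [(6,3)] -> total=16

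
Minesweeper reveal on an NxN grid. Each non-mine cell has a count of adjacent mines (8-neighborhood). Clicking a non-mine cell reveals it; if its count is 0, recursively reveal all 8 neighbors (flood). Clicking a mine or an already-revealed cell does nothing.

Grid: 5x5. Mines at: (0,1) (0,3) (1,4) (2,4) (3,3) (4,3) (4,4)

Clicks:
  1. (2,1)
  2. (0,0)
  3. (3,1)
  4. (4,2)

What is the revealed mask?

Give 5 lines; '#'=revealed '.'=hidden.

Answer: #....
###..
###..
###..
###..

Derivation:
Click 1 (2,1) count=0: revealed 12 new [(1,0) (1,1) (1,2) (2,0) (2,1) (2,2) (3,0) (3,1) (3,2) (4,0) (4,1) (4,2)] -> total=12
Click 2 (0,0) count=1: revealed 1 new [(0,0)] -> total=13
Click 3 (3,1) count=0: revealed 0 new [(none)] -> total=13
Click 4 (4,2) count=2: revealed 0 new [(none)] -> total=13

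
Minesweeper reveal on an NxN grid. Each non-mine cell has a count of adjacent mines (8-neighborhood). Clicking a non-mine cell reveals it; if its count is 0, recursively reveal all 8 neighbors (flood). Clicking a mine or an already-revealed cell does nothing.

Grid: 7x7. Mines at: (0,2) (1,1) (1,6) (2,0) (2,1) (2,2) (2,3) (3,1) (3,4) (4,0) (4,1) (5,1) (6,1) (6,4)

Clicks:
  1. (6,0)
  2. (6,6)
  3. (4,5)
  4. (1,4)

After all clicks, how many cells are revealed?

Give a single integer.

Answer: 12

Derivation:
Click 1 (6,0) count=2: revealed 1 new [(6,0)] -> total=1
Click 2 (6,6) count=0: revealed 10 new [(2,5) (2,6) (3,5) (3,6) (4,5) (4,6) (5,5) (5,6) (6,5) (6,6)] -> total=11
Click 3 (4,5) count=1: revealed 0 new [(none)] -> total=11
Click 4 (1,4) count=1: revealed 1 new [(1,4)] -> total=12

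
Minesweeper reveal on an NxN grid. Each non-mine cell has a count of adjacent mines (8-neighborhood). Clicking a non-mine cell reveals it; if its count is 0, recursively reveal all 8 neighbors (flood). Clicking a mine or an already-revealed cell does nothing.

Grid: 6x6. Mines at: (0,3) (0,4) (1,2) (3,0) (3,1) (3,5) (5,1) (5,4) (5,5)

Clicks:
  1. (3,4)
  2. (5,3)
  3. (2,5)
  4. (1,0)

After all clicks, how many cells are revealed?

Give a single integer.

Click 1 (3,4) count=1: revealed 1 new [(3,4)] -> total=1
Click 2 (5,3) count=1: revealed 1 new [(5,3)] -> total=2
Click 3 (2,5) count=1: revealed 1 new [(2,5)] -> total=3
Click 4 (1,0) count=0: revealed 6 new [(0,0) (0,1) (1,0) (1,1) (2,0) (2,1)] -> total=9

Answer: 9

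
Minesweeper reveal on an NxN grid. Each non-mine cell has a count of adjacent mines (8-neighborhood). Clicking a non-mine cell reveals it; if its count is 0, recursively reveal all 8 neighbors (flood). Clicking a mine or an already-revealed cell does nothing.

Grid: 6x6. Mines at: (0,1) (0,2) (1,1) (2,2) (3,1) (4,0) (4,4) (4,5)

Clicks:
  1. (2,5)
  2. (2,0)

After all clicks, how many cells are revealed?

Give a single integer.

Click 1 (2,5) count=0: revealed 12 new [(0,3) (0,4) (0,5) (1,3) (1,4) (1,5) (2,3) (2,4) (2,5) (3,3) (3,4) (3,5)] -> total=12
Click 2 (2,0) count=2: revealed 1 new [(2,0)] -> total=13

Answer: 13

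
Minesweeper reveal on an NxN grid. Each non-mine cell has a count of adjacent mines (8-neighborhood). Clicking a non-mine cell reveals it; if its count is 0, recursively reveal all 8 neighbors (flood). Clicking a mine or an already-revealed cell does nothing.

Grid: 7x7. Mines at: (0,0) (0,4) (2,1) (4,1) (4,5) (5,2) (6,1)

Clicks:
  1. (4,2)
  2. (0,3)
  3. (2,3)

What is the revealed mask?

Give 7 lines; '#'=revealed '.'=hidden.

Click 1 (4,2) count=2: revealed 1 new [(4,2)] -> total=1
Click 2 (0,3) count=1: revealed 1 new [(0,3)] -> total=2
Click 3 (2,3) count=0: revealed 19 new [(0,5) (0,6) (1,2) (1,3) (1,4) (1,5) (1,6) (2,2) (2,3) (2,4) (2,5) (2,6) (3,2) (3,3) (3,4) (3,5) (3,6) (4,3) (4,4)] -> total=21

Answer: ...#.##
..#####
..#####
..#####
..###..
.......
.......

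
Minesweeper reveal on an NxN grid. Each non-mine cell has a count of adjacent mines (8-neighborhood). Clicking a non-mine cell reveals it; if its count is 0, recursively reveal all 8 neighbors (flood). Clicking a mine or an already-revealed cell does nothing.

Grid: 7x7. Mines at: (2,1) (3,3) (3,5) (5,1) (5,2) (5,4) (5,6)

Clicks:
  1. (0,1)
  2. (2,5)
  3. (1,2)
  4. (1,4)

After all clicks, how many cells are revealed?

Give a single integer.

Answer: 19

Derivation:
Click 1 (0,1) count=0: revealed 19 new [(0,0) (0,1) (0,2) (0,3) (0,4) (0,5) (0,6) (1,0) (1,1) (1,2) (1,3) (1,4) (1,5) (1,6) (2,2) (2,3) (2,4) (2,5) (2,6)] -> total=19
Click 2 (2,5) count=1: revealed 0 new [(none)] -> total=19
Click 3 (1,2) count=1: revealed 0 new [(none)] -> total=19
Click 4 (1,4) count=0: revealed 0 new [(none)] -> total=19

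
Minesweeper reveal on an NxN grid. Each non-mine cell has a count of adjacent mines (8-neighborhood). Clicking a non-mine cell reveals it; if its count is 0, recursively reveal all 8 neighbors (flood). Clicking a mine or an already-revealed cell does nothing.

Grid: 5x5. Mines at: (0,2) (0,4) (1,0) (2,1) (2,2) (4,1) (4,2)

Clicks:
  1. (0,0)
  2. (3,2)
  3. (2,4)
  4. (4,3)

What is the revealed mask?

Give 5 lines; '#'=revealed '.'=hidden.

Click 1 (0,0) count=1: revealed 1 new [(0,0)] -> total=1
Click 2 (3,2) count=4: revealed 1 new [(3,2)] -> total=2
Click 3 (2,4) count=0: revealed 8 new [(1,3) (1,4) (2,3) (2,4) (3,3) (3,4) (4,3) (4,4)] -> total=10
Click 4 (4,3) count=1: revealed 0 new [(none)] -> total=10

Answer: #....
...##
...##
..###
...##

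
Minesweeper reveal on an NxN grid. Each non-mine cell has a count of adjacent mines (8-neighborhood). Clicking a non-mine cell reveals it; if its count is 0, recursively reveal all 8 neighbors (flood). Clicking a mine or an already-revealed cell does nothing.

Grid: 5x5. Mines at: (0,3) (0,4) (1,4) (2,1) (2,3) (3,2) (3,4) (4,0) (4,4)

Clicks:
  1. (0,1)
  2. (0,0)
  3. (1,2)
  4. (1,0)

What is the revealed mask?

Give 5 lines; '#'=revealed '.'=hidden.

Answer: ###..
###..
.....
.....
.....

Derivation:
Click 1 (0,1) count=0: revealed 6 new [(0,0) (0,1) (0,2) (1,0) (1,1) (1,2)] -> total=6
Click 2 (0,0) count=0: revealed 0 new [(none)] -> total=6
Click 3 (1,2) count=3: revealed 0 new [(none)] -> total=6
Click 4 (1,0) count=1: revealed 0 new [(none)] -> total=6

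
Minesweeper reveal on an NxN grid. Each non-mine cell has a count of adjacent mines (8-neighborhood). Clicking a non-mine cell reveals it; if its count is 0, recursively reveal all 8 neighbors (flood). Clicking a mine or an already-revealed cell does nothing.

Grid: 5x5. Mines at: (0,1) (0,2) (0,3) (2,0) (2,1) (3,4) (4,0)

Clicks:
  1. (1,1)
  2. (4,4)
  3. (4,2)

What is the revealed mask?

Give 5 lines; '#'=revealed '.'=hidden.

Click 1 (1,1) count=4: revealed 1 new [(1,1)] -> total=1
Click 2 (4,4) count=1: revealed 1 new [(4,4)] -> total=2
Click 3 (4,2) count=0: revealed 6 new [(3,1) (3,2) (3,3) (4,1) (4,2) (4,3)] -> total=8

Answer: .....
.#...
.....
.###.
.####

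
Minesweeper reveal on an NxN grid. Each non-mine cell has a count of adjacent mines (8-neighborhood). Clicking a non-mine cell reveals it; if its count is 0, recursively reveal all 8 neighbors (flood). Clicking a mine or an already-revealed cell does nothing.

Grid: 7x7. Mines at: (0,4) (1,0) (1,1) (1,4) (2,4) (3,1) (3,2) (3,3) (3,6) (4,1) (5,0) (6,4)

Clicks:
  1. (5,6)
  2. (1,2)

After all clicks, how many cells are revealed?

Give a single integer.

Answer: 7

Derivation:
Click 1 (5,6) count=0: revealed 6 new [(4,5) (4,6) (5,5) (5,6) (6,5) (6,6)] -> total=6
Click 2 (1,2) count=1: revealed 1 new [(1,2)] -> total=7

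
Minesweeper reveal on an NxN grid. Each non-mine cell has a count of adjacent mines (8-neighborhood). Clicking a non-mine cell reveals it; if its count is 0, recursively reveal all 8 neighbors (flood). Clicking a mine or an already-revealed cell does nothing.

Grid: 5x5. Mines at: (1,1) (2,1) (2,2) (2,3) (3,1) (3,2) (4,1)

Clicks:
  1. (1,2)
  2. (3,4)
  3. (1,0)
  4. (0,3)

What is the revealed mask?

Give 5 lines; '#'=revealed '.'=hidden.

Answer: ..###
#.###
.....
....#
.....

Derivation:
Click 1 (1,2) count=4: revealed 1 new [(1,2)] -> total=1
Click 2 (3,4) count=1: revealed 1 new [(3,4)] -> total=2
Click 3 (1,0) count=2: revealed 1 new [(1,0)] -> total=3
Click 4 (0,3) count=0: revealed 5 new [(0,2) (0,3) (0,4) (1,3) (1,4)] -> total=8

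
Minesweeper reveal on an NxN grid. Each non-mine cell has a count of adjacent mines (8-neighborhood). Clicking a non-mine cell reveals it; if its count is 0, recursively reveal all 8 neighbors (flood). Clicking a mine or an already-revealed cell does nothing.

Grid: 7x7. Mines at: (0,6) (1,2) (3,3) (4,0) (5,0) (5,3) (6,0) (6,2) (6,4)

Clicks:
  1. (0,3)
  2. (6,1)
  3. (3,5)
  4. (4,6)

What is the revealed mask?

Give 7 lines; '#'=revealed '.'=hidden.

Click 1 (0,3) count=1: revealed 1 new [(0,3)] -> total=1
Click 2 (6,1) count=3: revealed 1 new [(6,1)] -> total=2
Click 3 (3,5) count=0: revealed 21 new [(0,4) (0,5) (1,3) (1,4) (1,5) (1,6) (2,3) (2,4) (2,5) (2,6) (3,4) (3,5) (3,6) (4,4) (4,5) (4,6) (5,4) (5,5) (5,6) (6,5) (6,6)] -> total=23
Click 4 (4,6) count=0: revealed 0 new [(none)] -> total=23

Answer: ...###.
...####
...####
....###
....###
....###
.#...##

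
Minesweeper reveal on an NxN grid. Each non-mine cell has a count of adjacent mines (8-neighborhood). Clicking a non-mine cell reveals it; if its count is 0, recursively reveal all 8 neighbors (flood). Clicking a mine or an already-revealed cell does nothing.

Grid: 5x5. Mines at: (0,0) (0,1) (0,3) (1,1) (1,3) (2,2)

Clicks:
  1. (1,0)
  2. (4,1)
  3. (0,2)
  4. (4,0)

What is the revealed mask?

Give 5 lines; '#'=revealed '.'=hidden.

Click 1 (1,0) count=3: revealed 1 new [(1,0)] -> total=1
Click 2 (4,1) count=0: revealed 14 new [(2,0) (2,1) (2,3) (2,4) (3,0) (3,1) (3,2) (3,3) (3,4) (4,0) (4,1) (4,2) (4,3) (4,4)] -> total=15
Click 3 (0,2) count=4: revealed 1 new [(0,2)] -> total=16
Click 4 (4,0) count=0: revealed 0 new [(none)] -> total=16

Answer: ..#..
#....
##.##
#####
#####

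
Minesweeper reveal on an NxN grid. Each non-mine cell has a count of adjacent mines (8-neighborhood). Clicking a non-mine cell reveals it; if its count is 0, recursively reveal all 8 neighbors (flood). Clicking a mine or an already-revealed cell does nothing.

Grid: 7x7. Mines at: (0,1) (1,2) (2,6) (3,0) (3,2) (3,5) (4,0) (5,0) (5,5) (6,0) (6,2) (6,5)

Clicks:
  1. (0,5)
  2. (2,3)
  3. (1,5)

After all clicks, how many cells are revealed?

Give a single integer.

Click 1 (0,5) count=0: revealed 11 new [(0,3) (0,4) (0,5) (0,6) (1,3) (1,4) (1,5) (1,6) (2,3) (2,4) (2,5)] -> total=11
Click 2 (2,3) count=2: revealed 0 new [(none)] -> total=11
Click 3 (1,5) count=1: revealed 0 new [(none)] -> total=11

Answer: 11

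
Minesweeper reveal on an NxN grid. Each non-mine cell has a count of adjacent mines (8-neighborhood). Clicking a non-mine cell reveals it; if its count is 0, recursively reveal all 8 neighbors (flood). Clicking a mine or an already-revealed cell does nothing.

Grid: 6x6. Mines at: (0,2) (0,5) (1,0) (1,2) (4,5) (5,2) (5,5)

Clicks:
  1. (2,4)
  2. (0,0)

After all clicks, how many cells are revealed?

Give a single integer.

Answer: 23

Derivation:
Click 1 (2,4) count=0: revealed 22 new [(1,3) (1,4) (1,5) (2,0) (2,1) (2,2) (2,3) (2,4) (2,5) (3,0) (3,1) (3,2) (3,3) (3,4) (3,5) (4,0) (4,1) (4,2) (4,3) (4,4) (5,0) (5,1)] -> total=22
Click 2 (0,0) count=1: revealed 1 new [(0,0)] -> total=23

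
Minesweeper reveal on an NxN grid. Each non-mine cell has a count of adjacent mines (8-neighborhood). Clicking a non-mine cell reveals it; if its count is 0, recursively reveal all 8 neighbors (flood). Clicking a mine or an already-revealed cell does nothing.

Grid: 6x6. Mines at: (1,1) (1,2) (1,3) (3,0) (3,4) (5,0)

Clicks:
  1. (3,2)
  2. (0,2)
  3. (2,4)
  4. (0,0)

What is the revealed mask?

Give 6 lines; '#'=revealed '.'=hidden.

Click 1 (3,2) count=0: revealed 16 new [(2,1) (2,2) (2,3) (3,1) (3,2) (3,3) (4,1) (4,2) (4,3) (4,4) (4,5) (5,1) (5,2) (5,3) (5,4) (5,5)] -> total=16
Click 2 (0,2) count=3: revealed 1 new [(0,2)] -> total=17
Click 3 (2,4) count=2: revealed 1 new [(2,4)] -> total=18
Click 4 (0,0) count=1: revealed 1 new [(0,0)] -> total=19

Answer: #.#...
......
.####.
.###..
.#####
.#####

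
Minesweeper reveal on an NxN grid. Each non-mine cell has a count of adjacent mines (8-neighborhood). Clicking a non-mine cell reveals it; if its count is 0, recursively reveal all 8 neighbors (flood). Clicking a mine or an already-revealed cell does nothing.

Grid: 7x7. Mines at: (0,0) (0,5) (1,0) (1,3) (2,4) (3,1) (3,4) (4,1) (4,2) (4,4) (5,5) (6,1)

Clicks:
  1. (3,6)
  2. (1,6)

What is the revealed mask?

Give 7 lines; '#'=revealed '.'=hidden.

Answer: .......
.....##
.....##
.....##
.....##
.......
.......

Derivation:
Click 1 (3,6) count=0: revealed 8 new [(1,5) (1,6) (2,5) (2,6) (3,5) (3,6) (4,5) (4,6)] -> total=8
Click 2 (1,6) count=1: revealed 0 new [(none)] -> total=8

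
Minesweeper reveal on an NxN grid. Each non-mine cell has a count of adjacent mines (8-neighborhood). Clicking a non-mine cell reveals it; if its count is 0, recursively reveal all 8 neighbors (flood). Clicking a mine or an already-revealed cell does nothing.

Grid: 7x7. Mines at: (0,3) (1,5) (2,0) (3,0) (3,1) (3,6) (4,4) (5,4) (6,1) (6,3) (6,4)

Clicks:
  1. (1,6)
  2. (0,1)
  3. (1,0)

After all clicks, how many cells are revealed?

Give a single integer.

Click 1 (1,6) count=1: revealed 1 new [(1,6)] -> total=1
Click 2 (0,1) count=0: revealed 6 new [(0,0) (0,1) (0,2) (1,0) (1,1) (1,2)] -> total=7
Click 3 (1,0) count=1: revealed 0 new [(none)] -> total=7

Answer: 7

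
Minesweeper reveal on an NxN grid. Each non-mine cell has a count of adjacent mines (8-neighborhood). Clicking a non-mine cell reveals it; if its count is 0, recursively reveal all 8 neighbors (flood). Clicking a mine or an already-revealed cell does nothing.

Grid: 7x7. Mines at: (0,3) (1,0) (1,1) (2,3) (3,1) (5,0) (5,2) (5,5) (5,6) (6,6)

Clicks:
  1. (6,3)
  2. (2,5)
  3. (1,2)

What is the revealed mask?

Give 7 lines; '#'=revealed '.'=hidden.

Answer: ....###
..#.###
....###
....###
....###
.......
...#...

Derivation:
Click 1 (6,3) count=1: revealed 1 new [(6,3)] -> total=1
Click 2 (2,5) count=0: revealed 15 new [(0,4) (0,5) (0,6) (1,4) (1,5) (1,6) (2,4) (2,5) (2,6) (3,4) (3,5) (3,6) (4,4) (4,5) (4,6)] -> total=16
Click 3 (1,2) count=3: revealed 1 new [(1,2)] -> total=17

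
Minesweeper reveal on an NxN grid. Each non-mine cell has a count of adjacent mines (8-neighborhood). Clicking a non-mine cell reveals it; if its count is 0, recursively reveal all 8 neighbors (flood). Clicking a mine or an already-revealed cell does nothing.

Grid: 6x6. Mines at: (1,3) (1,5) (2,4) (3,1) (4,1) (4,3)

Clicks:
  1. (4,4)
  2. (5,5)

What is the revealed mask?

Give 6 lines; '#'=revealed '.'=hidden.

Answer: ......
......
......
....##
....##
....##

Derivation:
Click 1 (4,4) count=1: revealed 1 new [(4,4)] -> total=1
Click 2 (5,5) count=0: revealed 5 new [(3,4) (3,5) (4,5) (5,4) (5,5)] -> total=6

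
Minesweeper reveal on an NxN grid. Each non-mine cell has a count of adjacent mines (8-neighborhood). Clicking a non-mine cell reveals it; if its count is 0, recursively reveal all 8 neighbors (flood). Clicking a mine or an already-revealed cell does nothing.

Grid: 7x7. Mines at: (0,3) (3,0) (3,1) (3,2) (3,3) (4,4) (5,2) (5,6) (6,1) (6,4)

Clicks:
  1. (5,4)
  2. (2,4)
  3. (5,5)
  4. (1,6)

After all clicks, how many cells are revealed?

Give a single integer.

Answer: 16

Derivation:
Click 1 (5,4) count=2: revealed 1 new [(5,4)] -> total=1
Click 2 (2,4) count=1: revealed 1 new [(2,4)] -> total=2
Click 3 (5,5) count=3: revealed 1 new [(5,5)] -> total=3
Click 4 (1,6) count=0: revealed 13 new [(0,4) (0,5) (0,6) (1,4) (1,5) (1,6) (2,5) (2,6) (3,4) (3,5) (3,6) (4,5) (4,6)] -> total=16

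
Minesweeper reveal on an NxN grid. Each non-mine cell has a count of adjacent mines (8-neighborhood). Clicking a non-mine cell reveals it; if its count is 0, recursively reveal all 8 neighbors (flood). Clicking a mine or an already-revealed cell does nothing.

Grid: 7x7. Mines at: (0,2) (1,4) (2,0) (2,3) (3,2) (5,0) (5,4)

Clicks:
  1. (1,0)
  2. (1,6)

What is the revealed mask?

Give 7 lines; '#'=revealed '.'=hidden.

Click 1 (1,0) count=1: revealed 1 new [(1,0)] -> total=1
Click 2 (1,6) count=0: revealed 17 new [(0,5) (0,6) (1,5) (1,6) (2,4) (2,5) (2,6) (3,4) (3,5) (3,6) (4,4) (4,5) (4,6) (5,5) (5,6) (6,5) (6,6)] -> total=18

Answer: .....##
#....##
....###
....###
....###
.....##
.....##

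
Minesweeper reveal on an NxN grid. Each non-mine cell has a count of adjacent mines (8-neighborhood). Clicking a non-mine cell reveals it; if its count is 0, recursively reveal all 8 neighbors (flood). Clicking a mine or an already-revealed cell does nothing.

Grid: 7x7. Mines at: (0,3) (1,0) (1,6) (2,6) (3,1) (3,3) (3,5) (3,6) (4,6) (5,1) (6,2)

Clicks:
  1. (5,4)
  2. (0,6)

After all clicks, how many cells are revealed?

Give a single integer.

Answer: 12

Derivation:
Click 1 (5,4) count=0: revealed 11 new [(4,3) (4,4) (4,5) (5,3) (5,4) (5,5) (5,6) (6,3) (6,4) (6,5) (6,6)] -> total=11
Click 2 (0,6) count=1: revealed 1 new [(0,6)] -> total=12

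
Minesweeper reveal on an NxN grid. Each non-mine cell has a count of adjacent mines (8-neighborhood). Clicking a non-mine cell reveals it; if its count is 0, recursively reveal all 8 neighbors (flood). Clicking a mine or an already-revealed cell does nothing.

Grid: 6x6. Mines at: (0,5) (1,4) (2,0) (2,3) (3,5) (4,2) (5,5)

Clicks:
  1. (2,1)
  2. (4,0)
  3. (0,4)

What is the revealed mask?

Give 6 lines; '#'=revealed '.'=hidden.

Answer: ....#.
......
.#....
##....
##....
##....

Derivation:
Click 1 (2,1) count=1: revealed 1 new [(2,1)] -> total=1
Click 2 (4,0) count=0: revealed 6 new [(3,0) (3,1) (4,0) (4,1) (5,0) (5,1)] -> total=7
Click 3 (0,4) count=2: revealed 1 new [(0,4)] -> total=8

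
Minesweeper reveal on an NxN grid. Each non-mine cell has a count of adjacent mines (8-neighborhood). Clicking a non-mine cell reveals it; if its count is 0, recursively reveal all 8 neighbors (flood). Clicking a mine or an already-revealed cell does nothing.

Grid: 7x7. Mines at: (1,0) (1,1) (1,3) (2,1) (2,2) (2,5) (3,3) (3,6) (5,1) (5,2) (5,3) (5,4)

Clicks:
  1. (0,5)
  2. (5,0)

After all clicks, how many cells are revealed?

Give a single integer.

Click 1 (0,5) count=0: revealed 6 new [(0,4) (0,5) (0,6) (1,4) (1,5) (1,6)] -> total=6
Click 2 (5,0) count=1: revealed 1 new [(5,0)] -> total=7

Answer: 7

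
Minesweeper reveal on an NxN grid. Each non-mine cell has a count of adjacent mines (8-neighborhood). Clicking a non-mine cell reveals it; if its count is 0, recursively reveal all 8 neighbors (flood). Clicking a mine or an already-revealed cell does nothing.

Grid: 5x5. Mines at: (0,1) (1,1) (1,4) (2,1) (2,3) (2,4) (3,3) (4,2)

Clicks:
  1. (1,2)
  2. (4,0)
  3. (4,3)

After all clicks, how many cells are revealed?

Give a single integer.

Answer: 6

Derivation:
Click 1 (1,2) count=4: revealed 1 new [(1,2)] -> total=1
Click 2 (4,0) count=0: revealed 4 new [(3,0) (3,1) (4,0) (4,1)] -> total=5
Click 3 (4,3) count=2: revealed 1 new [(4,3)] -> total=6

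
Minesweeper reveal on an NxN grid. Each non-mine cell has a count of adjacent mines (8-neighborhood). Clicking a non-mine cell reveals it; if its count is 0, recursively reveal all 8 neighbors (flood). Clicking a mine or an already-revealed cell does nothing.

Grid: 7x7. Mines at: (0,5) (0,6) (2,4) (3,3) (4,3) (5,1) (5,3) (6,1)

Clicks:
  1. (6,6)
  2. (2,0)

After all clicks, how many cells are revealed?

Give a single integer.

Answer: 36

Derivation:
Click 1 (6,6) count=0: revealed 16 new [(1,5) (1,6) (2,5) (2,6) (3,4) (3,5) (3,6) (4,4) (4,5) (4,6) (5,4) (5,5) (5,6) (6,4) (6,5) (6,6)] -> total=16
Click 2 (2,0) count=0: revealed 20 new [(0,0) (0,1) (0,2) (0,3) (0,4) (1,0) (1,1) (1,2) (1,3) (1,4) (2,0) (2,1) (2,2) (2,3) (3,0) (3,1) (3,2) (4,0) (4,1) (4,2)] -> total=36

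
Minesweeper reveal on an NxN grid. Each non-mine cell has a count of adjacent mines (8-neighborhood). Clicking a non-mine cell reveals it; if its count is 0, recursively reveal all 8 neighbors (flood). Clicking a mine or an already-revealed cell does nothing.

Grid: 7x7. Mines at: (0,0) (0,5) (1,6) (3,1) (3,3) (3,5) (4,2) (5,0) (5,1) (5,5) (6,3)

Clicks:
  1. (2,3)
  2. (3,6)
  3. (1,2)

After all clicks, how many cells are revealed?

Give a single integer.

Click 1 (2,3) count=1: revealed 1 new [(2,3)] -> total=1
Click 2 (3,6) count=1: revealed 1 new [(3,6)] -> total=2
Click 3 (1,2) count=0: revealed 11 new [(0,1) (0,2) (0,3) (0,4) (1,1) (1,2) (1,3) (1,4) (2,1) (2,2) (2,4)] -> total=13

Answer: 13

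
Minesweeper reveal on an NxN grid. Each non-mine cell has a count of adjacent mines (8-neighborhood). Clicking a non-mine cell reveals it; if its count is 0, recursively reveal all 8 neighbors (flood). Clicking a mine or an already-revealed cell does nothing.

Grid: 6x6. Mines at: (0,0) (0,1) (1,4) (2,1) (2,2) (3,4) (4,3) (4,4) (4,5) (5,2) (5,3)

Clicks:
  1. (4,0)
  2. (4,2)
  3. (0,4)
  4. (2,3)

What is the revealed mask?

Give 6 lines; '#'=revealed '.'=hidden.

Click 1 (4,0) count=0: revealed 6 new [(3,0) (3,1) (4,0) (4,1) (5,0) (5,1)] -> total=6
Click 2 (4,2) count=3: revealed 1 new [(4,2)] -> total=7
Click 3 (0,4) count=1: revealed 1 new [(0,4)] -> total=8
Click 4 (2,3) count=3: revealed 1 new [(2,3)] -> total=9

Answer: ....#.
......
...#..
##....
###...
##....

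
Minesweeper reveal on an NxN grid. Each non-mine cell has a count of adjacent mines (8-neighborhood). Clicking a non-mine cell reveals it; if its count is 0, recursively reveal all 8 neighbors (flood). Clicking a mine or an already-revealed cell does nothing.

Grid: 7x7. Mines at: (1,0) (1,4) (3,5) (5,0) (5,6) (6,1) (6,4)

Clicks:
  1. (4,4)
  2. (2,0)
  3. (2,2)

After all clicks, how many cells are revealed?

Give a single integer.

Answer: 25

Derivation:
Click 1 (4,4) count=1: revealed 1 new [(4,4)] -> total=1
Click 2 (2,0) count=1: revealed 1 new [(2,0)] -> total=2
Click 3 (2,2) count=0: revealed 23 new [(0,1) (0,2) (0,3) (1,1) (1,2) (1,3) (2,1) (2,2) (2,3) (2,4) (3,0) (3,1) (3,2) (3,3) (3,4) (4,0) (4,1) (4,2) (4,3) (5,1) (5,2) (5,3) (5,4)] -> total=25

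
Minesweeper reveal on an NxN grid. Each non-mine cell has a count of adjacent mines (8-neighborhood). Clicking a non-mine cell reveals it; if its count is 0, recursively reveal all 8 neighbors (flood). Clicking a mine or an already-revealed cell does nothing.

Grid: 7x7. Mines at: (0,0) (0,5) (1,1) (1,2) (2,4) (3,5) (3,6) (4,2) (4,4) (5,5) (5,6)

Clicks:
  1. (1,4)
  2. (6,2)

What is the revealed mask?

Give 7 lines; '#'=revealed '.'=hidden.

Answer: .......
....#..
##.....
##.....
##.....
#####..
#####..

Derivation:
Click 1 (1,4) count=2: revealed 1 new [(1,4)] -> total=1
Click 2 (6,2) count=0: revealed 16 new [(2,0) (2,1) (3,0) (3,1) (4,0) (4,1) (5,0) (5,1) (5,2) (5,3) (5,4) (6,0) (6,1) (6,2) (6,3) (6,4)] -> total=17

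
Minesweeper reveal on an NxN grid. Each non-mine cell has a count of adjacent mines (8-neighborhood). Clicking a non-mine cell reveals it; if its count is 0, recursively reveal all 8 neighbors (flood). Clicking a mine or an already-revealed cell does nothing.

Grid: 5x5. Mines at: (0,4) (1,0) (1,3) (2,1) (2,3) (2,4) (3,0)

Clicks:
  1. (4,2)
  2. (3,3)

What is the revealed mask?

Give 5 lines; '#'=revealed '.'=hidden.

Answer: .....
.....
.....
.####
.####

Derivation:
Click 1 (4,2) count=0: revealed 8 new [(3,1) (3,2) (3,3) (3,4) (4,1) (4,2) (4,3) (4,4)] -> total=8
Click 2 (3,3) count=2: revealed 0 new [(none)] -> total=8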